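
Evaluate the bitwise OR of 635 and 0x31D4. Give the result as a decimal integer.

13311

635 = 00001001111011
0x31D4 = 11000111010100
 OR → 11001111111111 = 13311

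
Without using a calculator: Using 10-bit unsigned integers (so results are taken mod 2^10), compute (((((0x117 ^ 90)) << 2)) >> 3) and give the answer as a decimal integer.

0x117 = 0100010111
90 = 0001011010
→ ^ → 0101001101 = 333
→ << 2 (mod 2^10) → 0100110100 = 308
→ >> 3 → 0000100110 = 38

38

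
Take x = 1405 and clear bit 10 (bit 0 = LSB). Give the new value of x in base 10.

x = 10101111101
bit 10 is currently 1; clear it via x & ~(1 << 10) = x & ~1024
→ 00101111101 = 381

381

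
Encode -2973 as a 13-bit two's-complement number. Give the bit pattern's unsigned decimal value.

2973 in 13 bits: 0101110011101
Invert: 1010001100010
Add 1:  1010001100011 = 5219
(Check: 2^13 - 2973 = 8192 - 2973 = 5219.)

5219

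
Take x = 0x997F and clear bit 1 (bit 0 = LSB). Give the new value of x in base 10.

39293

x = 1001100101111111
bit 1 is currently 1; clear it via x & ~(1 << 1) = x & ~2
→ 1001100101111101 = 39293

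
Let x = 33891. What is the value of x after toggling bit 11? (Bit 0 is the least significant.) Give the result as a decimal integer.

x = 1000010001100011
bit 11 is currently 0; toggle it via x ^ (1 << 11) = x ^ 2048
→ 1000110001100011 = 35939

35939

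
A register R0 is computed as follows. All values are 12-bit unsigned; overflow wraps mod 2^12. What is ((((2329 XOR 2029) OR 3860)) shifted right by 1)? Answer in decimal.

2329 = 100100011001
2029 = 011111101101
→ XOR → 111011110100 = 3828
3860 = 111100010100
→ OR → 111111110100 = 4084
→ shifted right by 1 → 011111111010 = 2042

2042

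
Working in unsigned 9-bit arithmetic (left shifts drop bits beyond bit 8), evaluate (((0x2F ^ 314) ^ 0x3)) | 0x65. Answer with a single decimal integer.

0x2F = 000101111
314 = 100111010
→ ^ → 100010101 = 277
0x3 = 000000011
→ ^ → 100010110 = 278
0x65 = 001100101
→ | → 101110111 = 375

375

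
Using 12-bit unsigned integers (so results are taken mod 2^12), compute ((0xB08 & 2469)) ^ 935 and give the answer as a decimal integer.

2727

0xB08 = 101100001000
2469 = 100110100101
→ & → 100100000000 = 2304
935 = 001110100111
→ ^ → 101010100111 = 2727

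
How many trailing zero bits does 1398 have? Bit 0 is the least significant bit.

1398 = 10101110110
Trailing zeros: 1, so the lowest set bit is bit 1 (value 2).

1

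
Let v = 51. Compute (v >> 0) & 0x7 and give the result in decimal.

3

v = 00110011
Shift right by 0: 00110011
Mask low 3 bits: 011 = 3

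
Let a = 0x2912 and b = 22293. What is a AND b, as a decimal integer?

272

0x2912 = 010100100010010
22293 = 101011100010101
AND → 000000100010000 = 272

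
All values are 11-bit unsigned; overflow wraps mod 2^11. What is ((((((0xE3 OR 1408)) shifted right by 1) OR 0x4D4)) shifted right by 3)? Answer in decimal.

0xE3 = 00011100011
1408 = 10110000000
→ OR → 10111100011 = 1507
→ shifted right by 1 → 01011110001 = 753
0x4D4 = 10011010100
→ OR → 11011110101 = 1781
→ shifted right by 3 → 00011011110 = 222

222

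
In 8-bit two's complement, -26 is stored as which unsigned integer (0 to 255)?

230

26 in 8 bits: 00011010
Invert: 11100101
Add 1:  11100110 = 230
(Check: 2^8 - 26 = 256 - 26 = 230.)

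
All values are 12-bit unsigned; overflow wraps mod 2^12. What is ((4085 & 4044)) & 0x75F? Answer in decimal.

1860

4085 = 111111110101
4044 = 111111001100
→ & → 111111000100 = 4036
0x75F = 011101011111
→ & → 011101000100 = 1860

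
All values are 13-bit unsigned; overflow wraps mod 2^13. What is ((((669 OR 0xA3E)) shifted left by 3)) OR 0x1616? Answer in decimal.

669 = 0001010011101
0xA3E = 0101000111110
→ OR → 0101010111111 = 2751
→ shifted left by 3 (mod 2^13) → 1010111111000 = 5624
0x1616 = 1011000010110
→ OR → 1011111111110 = 6142

6142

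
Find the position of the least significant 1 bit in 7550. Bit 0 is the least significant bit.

7550 = 1110101111110
Trailing zeros: 1, so the lowest set bit is bit 1 (value 2).

1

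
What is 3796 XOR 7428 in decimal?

5072

3796 = 0111011010100
7428 = 1110100000100
XOR → 1001111010000 = 5072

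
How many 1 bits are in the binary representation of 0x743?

6

0x743 = 11101000011
Count the 1s: 1 + 1 + 1 + 1 + 1 + 1 = 6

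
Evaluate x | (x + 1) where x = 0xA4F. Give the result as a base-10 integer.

x = 101001001111 = 2639
x + 1 = 101001010000
OR    = 101001011111 = 2655
(x | (x + 1) sets the lowest cleared bit.)

2655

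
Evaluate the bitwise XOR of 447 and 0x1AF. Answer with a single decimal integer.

447 = 110111111
0x1AF = 110101111
XOR → 000010000 = 16

16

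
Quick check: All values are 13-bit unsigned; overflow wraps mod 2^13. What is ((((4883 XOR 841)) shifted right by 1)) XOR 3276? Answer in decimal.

1249

4883 = 1001100010011
841 = 0001101001001
→ XOR → 1000001011010 = 4186
→ shifted right by 1 → 0100000101101 = 2093
3276 = 0110011001100
→ XOR → 0010011100001 = 1249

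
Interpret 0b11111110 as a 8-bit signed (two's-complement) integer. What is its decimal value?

pattern = 11111110 (MSB is 1 ⇒ negative)
Invert: 00000001, add 1 → 00000010 = 2, so the value is -2.
(Equivalently: 254 - 2^8 = 254 - 256 = -2.)

-2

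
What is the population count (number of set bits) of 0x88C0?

0x88C0 = 1000100011000000
Count the 1s: 1 + 1 + 1 + 1 = 4

4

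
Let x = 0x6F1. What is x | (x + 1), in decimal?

x = 11011110001 = 1777
x + 1 = 11011110010
OR    = 11011110011 = 1779
(x | (x + 1) sets the lowest cleared bit.)

1779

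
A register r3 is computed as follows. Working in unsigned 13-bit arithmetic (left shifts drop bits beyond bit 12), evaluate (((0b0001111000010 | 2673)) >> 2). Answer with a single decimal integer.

764

0b0001111000010 = 0001111000010
2673 = 0101001110001
→ | → 0101111110011 = 3059
→ >> 2 → 0001011111100 = 764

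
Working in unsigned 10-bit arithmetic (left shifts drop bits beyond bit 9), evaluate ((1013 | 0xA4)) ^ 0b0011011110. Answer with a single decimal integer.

1013 = 1111110101
0xA4 = 0010100100
→ | → 1111110101 = 1013
0b0011011110 = 0011011110
→ ^ → 1100101011 = 811

811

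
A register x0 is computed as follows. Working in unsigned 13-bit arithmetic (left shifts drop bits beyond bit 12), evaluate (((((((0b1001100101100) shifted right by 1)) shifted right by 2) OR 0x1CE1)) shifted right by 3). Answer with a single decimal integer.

988

0b1001100101100 = 1001100101100
→ shifted right by 1 → 0100110010110 = 2454
→ shifted right by 2 → 0001001100101 = 613
0x1CE1 = 1110011100001
→ OR → 1111011100101 = 7909
→ shifted right by 3 → 0001111011100 = 988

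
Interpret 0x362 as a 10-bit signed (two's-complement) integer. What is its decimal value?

-158

pattern = 1101100010 (MSB is 1 ⇒ negative)
Invert: 0010011101, add 1 → 0010011110 = 158, so the value is -158.
(Equivalently: 866 - 2^10 = 866 - 1024 = -158.)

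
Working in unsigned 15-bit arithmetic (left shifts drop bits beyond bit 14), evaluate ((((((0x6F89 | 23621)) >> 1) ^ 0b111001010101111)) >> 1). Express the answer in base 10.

0x6F89 = 110111110001001
23621 = 101110001000101
→ | → 111111111001101 = 32717
→ >> 1 → 011111111100110 = 16358
0b111001010101111 = 111001010101111
→ ^ → 100110101001001 = 19785
→ >> 1 → 010011010100100 = 9892

9892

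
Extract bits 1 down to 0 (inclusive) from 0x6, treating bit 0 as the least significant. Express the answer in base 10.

v = 000000110
Shift right by 0: 000000110
Mask low 2 bits: 10 = 2

2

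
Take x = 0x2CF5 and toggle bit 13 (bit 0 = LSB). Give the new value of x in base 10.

3317

x = 10110011110101
bit 13 is currently 1; toggle it via x ^ (1 << 13) = x ^ 8192
→ 00110011110101 = 3317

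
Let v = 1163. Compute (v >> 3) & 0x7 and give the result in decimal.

v = 10010001011
Shift right by 3: 10010001
Mask low 3 bits: 001 = 1

1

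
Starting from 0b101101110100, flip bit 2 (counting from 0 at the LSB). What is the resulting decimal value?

2928

x = 101101110100
bit 2 is currently 1; toggle it via x ^ (1 << 2) = x ^ 4
→ 101101110000 = 2928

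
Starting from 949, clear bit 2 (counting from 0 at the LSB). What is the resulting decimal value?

945

x = 01110110101
bit 2 is currently 1; clear it via x & ~(1 << 2) = x & ~4
→ 01110110001 = 945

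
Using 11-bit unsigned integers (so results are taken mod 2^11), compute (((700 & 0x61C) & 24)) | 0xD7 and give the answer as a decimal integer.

223

700 = 01010111100
0x61C = 11000011100
→ & → 01000011100 = 540
24 = 00000011000
→ & → 00000011000 = 24
0xD7 = 00011010111
→ | → 00011011111 = 223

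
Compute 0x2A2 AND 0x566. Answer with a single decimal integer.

34

0x2A2 = 01010100010
0x566 = 10101100110
AND → 00000100010 = 34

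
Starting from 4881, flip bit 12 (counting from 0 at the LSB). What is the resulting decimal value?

x = 01001100010001
bit 12 is currently 1; toggle it via x ^ (1 << 12) = x ^ 4096
→ 00001100010001 = 785

785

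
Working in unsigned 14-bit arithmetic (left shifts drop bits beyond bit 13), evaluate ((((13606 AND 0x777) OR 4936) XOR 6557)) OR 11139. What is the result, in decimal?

12275

13606 = 11010100100110
0x777 = 00011101110111
→ AND → 00010100100110 = 1318
4936 = 01001101001000
→ OR → 01011101101110 = 5998
6557 = 01100110011101
→ XOR → 00111011110011 = 3827
11139 = 10101110000011
→ OR → 10111111110011 = 12275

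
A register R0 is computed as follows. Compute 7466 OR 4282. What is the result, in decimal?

7466 = 1110100101010
4282 = 1000010111010
 OR → 1110110111010 = 7610

7610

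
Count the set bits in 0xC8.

0xC8 = 11001000
Count the 1s: 1 + 1 + 1 = 3

3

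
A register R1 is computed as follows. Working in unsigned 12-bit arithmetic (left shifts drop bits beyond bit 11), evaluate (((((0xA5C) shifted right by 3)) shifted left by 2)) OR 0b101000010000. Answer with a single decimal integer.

0xA5C = 101001011100
→ shifted right by 3 → 000101001011 = 331
→ shifted left by 2 (mod 2^12) → 010100101100 = 1324
0b101000010000 = 101000010000
→ OR → 111100111100 = 3900

3900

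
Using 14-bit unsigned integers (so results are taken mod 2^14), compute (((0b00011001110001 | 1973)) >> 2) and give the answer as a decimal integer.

0b00011001110001 = 00011001110001
1973 = 00011110110101
→ | → 00011111110101 = 2037
→ >> 2 → 00000111111101 = 509

509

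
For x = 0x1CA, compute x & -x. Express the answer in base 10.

x = 111001010 = 458
-x (two's complement) = …000110110
AND   = 000000010 = 2
(x & -x isolates the lowest set bit of x.)

2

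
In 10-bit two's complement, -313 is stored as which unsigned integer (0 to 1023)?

313 in 10 bits: 0100111001
Invert: 1011000110
Add 1:  1011000111 = 711
(Check: 2^10 - 313 = 1024 - 313 = 711.)

711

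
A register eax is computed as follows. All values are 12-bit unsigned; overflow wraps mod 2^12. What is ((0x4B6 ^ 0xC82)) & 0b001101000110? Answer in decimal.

0x4B6 = 010010110110
0xC82 = 110010000010
→ ^ → 100000110100 = 2100
0b001101000110 = 001101000110
→ & → 000000000100 = 4

4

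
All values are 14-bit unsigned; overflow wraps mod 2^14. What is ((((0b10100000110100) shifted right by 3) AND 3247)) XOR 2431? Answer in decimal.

3449

0b10100000110100 = 10100000110100
→ shifted right by 3 → 00010100000110 = 1286
3247 = 00110010101111
→ AND → 00010000000110 = 1030
2431 = 00100101111111
→ XOR → 00110101111001 = 3449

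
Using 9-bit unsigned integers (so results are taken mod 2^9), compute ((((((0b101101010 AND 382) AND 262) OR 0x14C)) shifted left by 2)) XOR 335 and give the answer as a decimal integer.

0b101101010 = 101101010
382 = 101111110
→ AND → 101101010 = 362
262 = 100000110
→ AND → 100000010 = 258
0x14C = 101001100
→ OR → 101001110 = 334
→ shifted left by 2 (mod 2^9) → 100111000 = 312
335 = 101001111
→ XOR → 001110111 = 119

119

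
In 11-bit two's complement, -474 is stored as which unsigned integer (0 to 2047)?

474 in 11 bits: 00111011010
Invert: 11000100101
Add 1:  11000100110 = 1574
(Check: 2^11 - 474 = 2048 - 474 = 1574.)

1574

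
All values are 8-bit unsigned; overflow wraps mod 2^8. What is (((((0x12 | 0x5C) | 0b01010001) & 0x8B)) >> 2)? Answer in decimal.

0x12 = 00010010
0x5C = 01011100
→ | → 01011110 = 94
0b01010001 = 01010001
→ | → 01011111 = 95
0x8B = 10001011
→ & → 00001011 = 11
→ >> 2 → 00000010 = 2

2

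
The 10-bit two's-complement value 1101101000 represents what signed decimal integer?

-152

pattern = 1101101000 (MSB is 1 ⇒ negative)
Invert: 0010010111, add 1 → 0010011000 = 152, so the value is -152.
(Equivalently: 872 - 2^10 = 872 - 1024 = -152.)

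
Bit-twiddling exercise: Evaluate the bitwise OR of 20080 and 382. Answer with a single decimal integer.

20080 = 100111001110000
382 = 000000101111110
 OR → 100111101111110 = 20350

20350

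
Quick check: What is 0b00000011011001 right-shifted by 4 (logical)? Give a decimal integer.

x = 11011001
shift right by 4 → 00001101 = 13
(equivalently, floor(217 / 16))

13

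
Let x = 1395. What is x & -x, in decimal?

x = 10101110011 = 1395
-x (two's complement) = …01010001101
AND   = 00000000001 = 1
(x & -x isolates the lowest set bit of x.)

1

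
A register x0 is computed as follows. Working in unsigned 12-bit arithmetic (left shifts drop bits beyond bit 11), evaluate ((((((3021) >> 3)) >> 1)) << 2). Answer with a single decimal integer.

752

3021 = 101111001101
→ >> 3 → 000101111001 = 377
→ >> 1 → 000010111100 = 188
→ << 2 (mod 2^12) → 001011110000 = 752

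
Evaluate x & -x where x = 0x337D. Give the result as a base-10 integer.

x = 11001101111101 = 13181
-x (two's complement) = …00110010000011
AND   = 00000000000001 = 1
(x & -x isolates the lowest set bit of x.)

1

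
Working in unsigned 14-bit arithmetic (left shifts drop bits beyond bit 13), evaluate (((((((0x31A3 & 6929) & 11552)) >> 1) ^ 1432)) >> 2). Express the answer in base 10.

0x31A3 = 11000110100011
6929 = 01101100010001
→ & → 01000100000001 = 4353
11552 = 10110100100000
→ & → 00000100000000 = 256
→ >> 1 → 00000010000000 = 128
1432 = 00010110011000
→ ^ → 00010100011000 = 1304
→ >> 2 → 00000101000110 = 326

326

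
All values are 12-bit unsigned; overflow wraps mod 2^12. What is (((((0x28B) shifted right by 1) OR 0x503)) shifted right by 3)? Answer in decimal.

168

0x28B = 001010001011
→ shifted right by 1 → 000101000101 = 325
0x503 = 010100000011
→ OR → 010101000111 = 1351
→ shifted right by 3 → 000010101000 = 168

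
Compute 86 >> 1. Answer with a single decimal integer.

43

86 = 1010110
shift right by 1 → 0101011 = 43
(equivalently, floor(86 / 2))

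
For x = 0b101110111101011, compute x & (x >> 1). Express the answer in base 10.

3297

x = 101110111101011 = 24043
x>>1 = 010111011110101
AND  = 000110011100001 = 3297
(x & (x >> 1) has a 1 wherever x has two consecutive 1 bits.)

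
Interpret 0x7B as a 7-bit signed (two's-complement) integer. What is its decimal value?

pattern = 1111011 (MSB is 1 ⇒ negative)
Invert: 0000100, add 1 → 0000101 = 5, so the value is -5.
(Equivalently: 123 - 2^7 = 123 - 128 = -5.)

-5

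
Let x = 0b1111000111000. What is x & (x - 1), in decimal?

7728

x = 1111000111000 = 7736
x - 1 = 1111000110111
AND   = 1111000110000 = 7728
(x & (x - 1) clears the lowest set bit of x.)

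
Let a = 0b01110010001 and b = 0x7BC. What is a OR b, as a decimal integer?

a = 01110010001
0x7BC = 11110111100
 OR → 11110111101 = 1981

1981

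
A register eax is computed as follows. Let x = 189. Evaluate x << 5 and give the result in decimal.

189 = 0000010111101
shift left by 5 → 1011110100000 = 6048
(equivalently, 189 × 2^5 = 189 × 32)

6048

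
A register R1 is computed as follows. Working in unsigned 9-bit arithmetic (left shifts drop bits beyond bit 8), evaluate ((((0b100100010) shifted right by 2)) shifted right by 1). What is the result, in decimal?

36

0b100100010 = 100100010
→ shifted right by 2 → 001001000 = 72
→ shifted right by 1 → 000100100 = 36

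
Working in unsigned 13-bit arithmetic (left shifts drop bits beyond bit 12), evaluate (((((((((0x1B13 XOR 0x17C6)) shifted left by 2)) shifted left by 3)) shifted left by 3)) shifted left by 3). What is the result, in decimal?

2048

0x1B13 = 1101100010011
0x17C6 = 1011111000110
→ XOR → 0110011010101 = 3285
→ shifted left by 2 (mod 2^13) → 1001101010100 = 4948
→ shifted left by 3 (mod 2^13) → 1101010100000 = 6816
→ shifted left by 3 (mod 2^13) → 1010100000000 = 5376
→ shifted left by 3 (mod 2^13) → 0100000000000 = 2048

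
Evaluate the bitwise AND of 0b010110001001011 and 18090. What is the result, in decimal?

a = 010110001001011
18090 = 100011010101010
AND → 000010000001010 = 1034

1034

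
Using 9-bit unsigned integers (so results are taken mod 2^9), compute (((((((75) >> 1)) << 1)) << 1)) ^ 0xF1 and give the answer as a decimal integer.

101

75 = 001001011
→ >> 1 → 000100101 = 37
→ << 1 (mod 2^9) → 001001010 = 74
→ << 1 (mod 2^9) → 010010100 = 148
0xF1 = 011110001
→ ^ → 001100101 = 101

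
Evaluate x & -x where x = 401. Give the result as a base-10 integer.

x = 110010001 = 401
-x (two's complement) = …001101111
AND   = 000000001 = 1
(x & -x isolates the lowest set bit of x.)

1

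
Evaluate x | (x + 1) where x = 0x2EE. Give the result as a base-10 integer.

751

x = 1011101110 = 750
x + 1 = 1011101111
OR    = 1011101111 = 751
(x | (x + 1) sets the lowest cleared bit.)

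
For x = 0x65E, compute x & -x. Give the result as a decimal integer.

x = 11001011110 = 1630
-x (two's complement) = …00110100010
AND   = 00000000010 = 2
(x & -x isolates the lowest set bit of x.)

2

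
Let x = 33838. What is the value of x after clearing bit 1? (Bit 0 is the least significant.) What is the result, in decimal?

x = 1000010000101110
bit 1 is currently 1; clear it via x & ~(1 << 1) = x & ~2
→ 1000010000101100 = 33836

33836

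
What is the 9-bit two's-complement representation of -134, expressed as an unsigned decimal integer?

378

134 in 9 bits: 010000110
Invert: 101111001
Add 1:  101111010 = 378
(Check: 2^9 - 134 = 512 - 134 = 378.)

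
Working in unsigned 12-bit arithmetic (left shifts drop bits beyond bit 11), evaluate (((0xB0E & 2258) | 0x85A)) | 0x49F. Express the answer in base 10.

0xB0E = 101100001110
2258 = 100011010010
→ & → 100000000010 = 2050
0x85A = 100001011010
→ | → 100001011010 = 2138
0x49F = 010010011111
→ | → 110011011111 = 3295

3295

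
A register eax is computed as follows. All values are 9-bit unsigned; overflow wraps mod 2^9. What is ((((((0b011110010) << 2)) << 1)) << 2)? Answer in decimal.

0b011110010 = 011110010
→ << 2 (mod 2^9) → 111001000 = 456
→ << 1 (mod 2^9) → 110010000 = 400
→ << 2 (mod 2^9) → 001000000 = 64

64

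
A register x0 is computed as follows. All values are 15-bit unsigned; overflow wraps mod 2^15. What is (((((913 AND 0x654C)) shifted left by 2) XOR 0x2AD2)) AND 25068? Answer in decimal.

913 = 000001110010001
0x654C = 110010101001100
→ AND → 000000100000000 = 256
→ shifted left by 2 (mod 2^15) → 000010000000000 = 1024
0x2AD2 = 010101011010010
→ XOR → 010111011010010 = 11986
25068 = 110000111101100
→ AND → 010000011000000 = 8384

8384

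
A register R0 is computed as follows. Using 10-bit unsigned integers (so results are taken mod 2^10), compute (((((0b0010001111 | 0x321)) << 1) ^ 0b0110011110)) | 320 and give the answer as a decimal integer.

0b0010001111 = 0010001111
0x321 = 1100100001
→ | → 1110101111 = 943
→ << 1 (mod 2^10) → 1101011110 = 862
0b0110011110 = 0110011110
→ ^ → 1011000000 = 704
320 = 0101000000
→ | → 1111000000 = 960

960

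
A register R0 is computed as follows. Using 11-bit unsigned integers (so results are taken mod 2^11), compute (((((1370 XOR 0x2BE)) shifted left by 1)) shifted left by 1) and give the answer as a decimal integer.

1936

1370 = 10101011010
0x2BE = 01010111110
→ XOR → 11111100100 = 2020
→ shifted left by 1 (mod 2^11) → 11111001000 = 1992
→ shifted left by 1 (mod 2^11) → 11110010000 = 1936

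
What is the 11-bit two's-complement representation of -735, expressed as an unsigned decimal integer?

735 in 11 bits: 01011011111
Invert: 10100100000
Add 1:  10100100001 = 1313
(Check: 2^11 - 735 = 2048 - 735 = 1313.)

1313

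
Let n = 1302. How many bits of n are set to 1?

1302 = 10100010110
Count the 1s: 1 + 1 + 1 + 1 + 1 = 5

5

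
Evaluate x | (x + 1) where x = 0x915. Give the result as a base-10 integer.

2327

x = 100100010101 = 2325
x + 1 = 100100010110
OR    = 100100010111 = 2327
(x | (x + 1) sets the lowest cleared bit.)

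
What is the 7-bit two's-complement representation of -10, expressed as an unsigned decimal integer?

118

10 in 7 bits: 0001010
Invert: 1110101
Add 1:  1110110 = 118
(Check: 2^7 - 10 = 128 - 10 = 118.)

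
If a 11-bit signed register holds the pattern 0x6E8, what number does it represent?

-280

pattern = 11011101000 (MSB is 1 ⇒ negative)
Invert: 00100010111, add 1 → 00100011000 = 280, so the value is -280.
(Equivalently: 1768 - 2^11 = 1768 - 2048 = -280.)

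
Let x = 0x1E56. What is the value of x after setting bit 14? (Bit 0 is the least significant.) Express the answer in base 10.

24150

x = 0001111001010110
bit 14 is currently 0; set it via x | (1 << 14) = x | 16384
→ 0101111001010110 = 24150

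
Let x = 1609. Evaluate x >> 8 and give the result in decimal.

1609 = 11001001001
shift right by 8 → 00000000110 = 6
(equivalently, floor(1609 / 256))

6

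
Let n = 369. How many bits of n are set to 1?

5

369 = 101110001
Count the 1s: 1 + 1 + 1 + 1 + 1 = 5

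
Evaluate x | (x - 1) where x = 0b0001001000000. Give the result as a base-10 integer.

x = 1001000000 = 576
x - 1 = 1000111111
OR    = 1001111111 = 639
(x | (x - 1) sets all bits below the lowest set bit.)

639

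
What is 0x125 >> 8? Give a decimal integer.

1

0x125 = 100100101
shift right by 8 → 000000001 = 1
(equivalently, floor(293 / 256))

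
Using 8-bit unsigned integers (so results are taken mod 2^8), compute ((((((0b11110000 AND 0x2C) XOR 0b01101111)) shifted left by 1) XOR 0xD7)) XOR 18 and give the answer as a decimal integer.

91

0b11110000 = 11110000
0x2C = 00101100
→ AND → 00100000 = 32
0b01101111 = 01101111
→ XOR → 01001111 = 79
→ shifted left by 1 (mod 2^8) → 10011110 = 158
0xD7 = 11010111
→ XOR → 01001001 = 73
18 = 00010010
→ XOR → 01011011 = 91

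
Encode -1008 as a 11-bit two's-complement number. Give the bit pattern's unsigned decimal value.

1008 in 11 bits: 01111110000
Invert: 10000001111
Add 1:  10000010000 = 1040
(Check: 2^11 - 1008 = 2048 - 1008 = 1040.)

1040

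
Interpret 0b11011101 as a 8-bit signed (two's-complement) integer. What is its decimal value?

pattern = 11011101 (MSB is 1 ⇒ negative)
Invert: 00100010, add 1 → 00100011 = 35, so the value is -35.
(Equivalently: 221 - 2^8 = 221 - 256 = -35.)

-35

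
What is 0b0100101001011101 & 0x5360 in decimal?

a = 100101001011101
0x5360 = 101001101100000
AND → 100001001000000 = 16960

16960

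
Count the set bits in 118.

118 = 1110110
Count the 1s: 1 + 1 + 1 + 1 + 1 = 5

5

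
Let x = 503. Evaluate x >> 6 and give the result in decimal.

503 = 111110111
shift right by 6 → 000000111 = 7
(equivalently, floor(503 / 64))

7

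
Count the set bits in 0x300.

2

0x300 = 1100000000
Count the 1s: 1 + 1 = 2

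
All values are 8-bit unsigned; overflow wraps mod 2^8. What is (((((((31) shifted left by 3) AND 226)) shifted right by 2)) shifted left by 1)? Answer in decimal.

112

31 = 00011111
→ shifted left by 3 (mod 2^8) → 11111000 = 248
226 = 11100010
→ AND → 11100000 = 224
→ shifted right by 2 → 00111000 = 56
→ shifted left by 1 (mod 2^8) → 01110000 = 112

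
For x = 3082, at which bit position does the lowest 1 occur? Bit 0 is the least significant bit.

3082 = 110000001010
Trailing zeros: 1, so the lowest set bit is bit 1 (value 2).

1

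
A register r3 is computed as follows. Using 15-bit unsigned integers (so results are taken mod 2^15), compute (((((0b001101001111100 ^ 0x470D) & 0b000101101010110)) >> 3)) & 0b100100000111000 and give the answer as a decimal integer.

40

0b001101001111100 = 001101001111100
0x470D = 100011100001101
→ ^ → 101110101110001 = 23921
0b000101101010110 = 000101101010110
→ & → 000100101010000 = 2384
→ >> 3 → 000000100101010 = 298
0b100100000111000 = 100100000111000
→ & → 000000000101000 = 40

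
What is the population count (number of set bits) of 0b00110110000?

n = 110110000
Count the 1s: 1 + 1 + 1 + 1 = 4

4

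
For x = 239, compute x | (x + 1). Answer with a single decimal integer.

255

x = 11101111 = 239
x + 1 = 11110000
OR    = 11111111 = 255
(x | (x + 1) sets the lowest cleared bit.)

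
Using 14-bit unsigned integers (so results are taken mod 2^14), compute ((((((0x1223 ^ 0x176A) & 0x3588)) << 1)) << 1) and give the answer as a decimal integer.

0x1223 = 01001000100011
0x176A = 01011101101010
→ ^ → 00010101001001 = 1353
0x3588 = 11010110001000
→ & → 00010100001000 = 1288
→ << 1 (mod 2^14) → 00101000010000 = 2576
→ << 1 (mod 2^14) → 01010000100000 = 5152

5152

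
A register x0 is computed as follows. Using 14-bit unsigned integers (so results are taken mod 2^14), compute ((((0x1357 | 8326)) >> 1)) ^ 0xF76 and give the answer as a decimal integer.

5789

0x1357 = 01001101010111
8326 = 10000010000110
→ | → 11001111010111 = 13271
→ >> 1 → 01100111101011 = 6635
0xF76 = 00111101110110
→ ^ → 01011010011101 = 5789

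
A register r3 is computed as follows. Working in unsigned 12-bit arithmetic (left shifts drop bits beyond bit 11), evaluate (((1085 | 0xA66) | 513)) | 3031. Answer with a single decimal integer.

1085 = 010000111101
0xA66 = 101001100110
→ | → 111001111111 = 3711
513 = 001000000001
→ | → 111001111111 = 3711
3031 = 101111010111
→ | → 111111111111 = 4095

4095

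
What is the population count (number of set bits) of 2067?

4

2067 = 100000010011
Count the 1s: 1 + 1 + 1 + 1 = 4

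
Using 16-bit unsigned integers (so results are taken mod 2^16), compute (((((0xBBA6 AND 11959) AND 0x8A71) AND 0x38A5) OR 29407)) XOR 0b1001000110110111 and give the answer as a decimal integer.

60232

0xBBA6 = 1011101110100110
11959 = 0010111010110111
→ AND → 0010101010100110 = 10918
0x8A71 = 1000101001110001
→ AND → 0000101000100000 = 2592
0x38A5 = 0011100010100101
→ AND → 0000100000100000 = 2080
29407 = 0111001011011111
→ OR → 0111101011111111 = 31487
0b1001000110110111 = 1001000110110111
→ XOR → 1110101101001000 = 60232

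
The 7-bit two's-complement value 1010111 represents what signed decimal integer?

pattern = 1010111 (MSB is 1 ⇒ negative)
Invert: 0101000, add 1 → 0101001 = 41, so the value is -41.
(Equivalently: 87 - 2^7 = 87 - 128 = -41.)

-41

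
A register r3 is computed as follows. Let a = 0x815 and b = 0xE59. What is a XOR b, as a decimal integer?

1612

0x815 = 100000010101
0xE59 = 111001011001
XOR → 011001001100 = 1612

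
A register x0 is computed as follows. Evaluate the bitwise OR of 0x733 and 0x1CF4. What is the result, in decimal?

0x733 = 0011100110011
0x1CF4 = 1110011110100
 OR → 1111111110111 = 8183

8183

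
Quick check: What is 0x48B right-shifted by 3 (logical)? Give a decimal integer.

145

0x48B = 10010001011
shift right by 3 → 00010010001 = 145
(equivalently, floor(1163 / 8))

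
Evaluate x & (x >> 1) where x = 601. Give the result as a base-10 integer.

x = 1001011001 = 601
x>>1 = 0100101100
AND  = 0000001000 = 8
(x & (x >> 1) has a 1 wherever x has two consecutive 1 bits.)

8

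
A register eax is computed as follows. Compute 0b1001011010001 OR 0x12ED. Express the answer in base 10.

a = 1001011010001
0x12ED = 1001011101101
 OR → 1001011111101 = 4861

4861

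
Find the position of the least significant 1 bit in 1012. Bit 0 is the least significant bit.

2

1012 = 1111110100
Trailing zeros: 2, so the lowest set bit is bit 2 (value 4).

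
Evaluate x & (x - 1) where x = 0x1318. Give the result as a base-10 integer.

x = 1001100011000 = 4888
x - 1 = 1001100010111
AND   = 1001100010000 = 4880
(x & (x - 1) clears the lowest set bit of x.)

4880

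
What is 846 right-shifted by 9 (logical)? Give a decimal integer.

1

846 = 1101001110
shift right by 9 → 0000000001 = 1
(equivalently, floor(846 / 512))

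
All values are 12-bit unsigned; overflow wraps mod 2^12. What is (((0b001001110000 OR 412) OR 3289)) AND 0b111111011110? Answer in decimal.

4060

0b001001110000 = 001001110000
412 = 000110011100
→ OR → 001111111100 = 1020
3289 = 110011011001
→ OR → 111111111101 = 4093
0b111111011110 = 111111011110
→ AND → 111111011100 = 4060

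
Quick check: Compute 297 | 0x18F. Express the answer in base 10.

431

297 = 100101001
0x18F = 110001111
 OR → 110101111 = 431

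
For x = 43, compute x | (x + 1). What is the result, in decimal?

47

x = 101011 = 43
x + 1 = 101100
OR    = 101111 = 47
(x | (x + 1) sets the lowest cleared bit.)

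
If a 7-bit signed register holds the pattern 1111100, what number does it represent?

-4

pattern = 1111100 (MSB is 1 ⇒ negative)
Invert: 0000011, add 1 → 0000100 = 4, so the value is -4.
(Equivalently: 124 - 2^7 = 124 - 128 = -4.)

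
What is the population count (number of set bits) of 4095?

12

4095 = 111111111111
Count the 1s: 1 + 1 + 1 + 1 + 1 + 1 + 1 + 1 + 1 + 1 + 1 + 1 = 12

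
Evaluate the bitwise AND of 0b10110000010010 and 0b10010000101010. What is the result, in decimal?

a = 10110000010010
b = 10010000101010
AND → 10010000000010 = 9218

9218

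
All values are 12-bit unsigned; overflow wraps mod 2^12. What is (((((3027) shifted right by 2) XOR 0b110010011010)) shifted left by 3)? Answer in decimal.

880

3027 = 101111010011
→ shifted right by 2 → 001011110100 = 756
0b110010011010 = 110010011010
→ XOR → 111001101110 = 3694
→ shifted left by 3 (mod 2^12) → 001101110000 = 880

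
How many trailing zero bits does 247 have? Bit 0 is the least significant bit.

0

247 = 11110111
Trailing zeros: 0, so the lowest set bit is bit 0 (value 1).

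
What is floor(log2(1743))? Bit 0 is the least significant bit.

10

1743 = 11011001111
The topmost 1 is at position 10 (since 2^10 = 1024 ≤ 1743 < 2048).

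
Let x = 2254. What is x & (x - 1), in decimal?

x = 100011001110 = 2254
x - 1 = 100011001101
AND   = 100011001100 = 2252
(x & (x - 1) clears the lowest set bit of x.)

2252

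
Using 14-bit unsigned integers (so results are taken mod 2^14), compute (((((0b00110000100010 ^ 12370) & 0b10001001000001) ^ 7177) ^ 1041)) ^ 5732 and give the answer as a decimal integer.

11836

0b00110000100010 = 00110000100010
12370 = 11000001010010
→ ^ → 11110001110000 = 15472
0b10001001000001 = 10001001000001
→ & → 10000001000000 = 8256
7177 = 01110000001001
→ ^ → 11110001001001 = 15433
1041 = 00010000010001
→ ^ → 11100001011000 = 14424
5732 = 01011001100100
→ ^ → 10111000111100 = 11836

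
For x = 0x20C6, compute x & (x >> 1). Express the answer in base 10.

66

x = 10000011000110 = 8390
x>>1 = 01000001100011
AND  = 00000001000010 = 66
(x & (x >> 1) has a 1 wherever x has two consecutive 1 bits.)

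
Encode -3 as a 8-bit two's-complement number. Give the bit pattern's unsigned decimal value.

253

3 in 8 bits: 00000011
Invert: 11111100
Add 1:  11111101 = 253
(Check: 2^8 - 3 = 256 - 3 = 253.)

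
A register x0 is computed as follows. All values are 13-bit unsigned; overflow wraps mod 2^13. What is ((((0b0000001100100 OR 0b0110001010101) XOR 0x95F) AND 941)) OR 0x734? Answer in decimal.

0b0000001100100 = 0000001100100
0b0110001010101 = 0110001010101
→ OR → 0110001110101 = 3189
0x95F = 0100101011111
→ XOR → 0010100101010 = 1322
941 = 0001110101101
→ AND → 0000100101000 = 296
0x734 = 0011100110100
→ OR → 0011100111100 = 1852

1852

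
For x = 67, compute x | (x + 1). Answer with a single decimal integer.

x = 1000011 = 67
x + 1 = 1000100
OR    = 1000111 = 71
(x | (x + 1) sets the lowest cleared bit.)

71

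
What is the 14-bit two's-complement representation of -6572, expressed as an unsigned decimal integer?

9812

6572 in 14 bits: 01100110101100
Invert: 10011001010011
Add 1:  10011001010100 = 9812
(Check: 2^14 - 6572 = 16384 - 6572 = 9812.)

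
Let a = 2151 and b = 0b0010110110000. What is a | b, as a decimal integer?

2151 = 100001100111
b = 010110110000
 OR → 110111110111 = 3575

3575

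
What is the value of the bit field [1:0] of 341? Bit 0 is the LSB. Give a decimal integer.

1

v = 00101010101
Shift right by 0: 00101010101
Mask low 2 bits: 01 = 1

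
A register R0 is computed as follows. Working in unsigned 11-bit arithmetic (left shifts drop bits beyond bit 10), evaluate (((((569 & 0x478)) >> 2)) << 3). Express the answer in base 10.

569 = 01000111001
0x478 = 10001111000
→ & → 00000111000 = 56
→ >> 2 → 00000001110 = 14
→ << 3 (mod 2^11) → 00001110000 = 112

112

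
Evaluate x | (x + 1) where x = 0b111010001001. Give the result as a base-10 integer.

x = 111010001001 = 3721
x + 1 = 111010001010
OR    = 111010001011 = 3723
(x | (x + 1) sets the lowest cleared bit.)

3723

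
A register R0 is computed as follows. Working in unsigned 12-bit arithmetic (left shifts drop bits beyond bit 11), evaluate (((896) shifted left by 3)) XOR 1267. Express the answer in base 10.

2291

896 = 001110000000
→ shifted left by 3 (mod 2^12) → 110000000000 = 3072
1267 = 010011110011
→ XOR → 100011110011 = 2291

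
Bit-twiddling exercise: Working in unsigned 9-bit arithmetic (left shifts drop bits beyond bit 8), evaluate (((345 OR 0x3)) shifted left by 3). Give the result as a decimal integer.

345 = 101011001
0x3 = 000000011
→ OR → 101011011 = 347
→ shifted left by 3 (mod 2^9) → 011011000 = 216

216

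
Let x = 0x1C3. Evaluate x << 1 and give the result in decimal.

0x1C3 = 0111000011
shift left by 1 → 1110000110 = 902
(equivalently, 451 × 2^1 = 451 × 2)

902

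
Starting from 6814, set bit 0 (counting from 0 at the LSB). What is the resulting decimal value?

6815

x = 1101010011110
bit 0 is currently 0; set it via x | (1 << 0) = x | 1
→ 1101010011111 = 6815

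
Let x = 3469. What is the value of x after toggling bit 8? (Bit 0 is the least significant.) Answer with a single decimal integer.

3213

x = 110110001101
bit 8 is currently 1; toggle it via x ^ (1 << 8) = x ^ 256
→ 110010001101 = 3213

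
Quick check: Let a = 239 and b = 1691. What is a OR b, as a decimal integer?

239 = 00011101111
1691 = 11010011011
 OR → 11011111111 = 1791

1791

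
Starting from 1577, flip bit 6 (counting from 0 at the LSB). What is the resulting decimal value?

1641

x = 11000101001
bit 6 is currently 0; toggle it via x ^ (1 << 6) = x ^ 64
→ 11001101001 = 1641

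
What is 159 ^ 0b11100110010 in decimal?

159 = 00010011111
b = 11100110010
XOR → 11110101101 = 1965

1965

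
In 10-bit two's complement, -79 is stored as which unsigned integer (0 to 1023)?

79 in 10 bits: 0001001111
Invert: 1110110000
Add 1:  1110110001 = 945
(Check: 2^10 - 79 = 1024 - 79 = 945.)

945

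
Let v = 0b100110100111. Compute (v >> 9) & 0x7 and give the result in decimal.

v = 100110100111
Shift right by 9: 100
Mask low 3 bits: 100 = 4

4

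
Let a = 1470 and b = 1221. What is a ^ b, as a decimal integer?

379

1470 = 10110111110
1221 = 10011000101
XOR → 00101111011 = 379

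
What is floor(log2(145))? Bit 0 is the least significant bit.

145 = 10010001
The topmost 1 is at position 7 (since 2^7 = 128 ≤ 145 < 256).

7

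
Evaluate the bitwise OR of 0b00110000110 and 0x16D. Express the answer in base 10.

a = 110000110
0x16D = 101101101
 OR → 111101111 = 495

495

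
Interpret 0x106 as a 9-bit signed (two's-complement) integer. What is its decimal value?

-250

pattern = 100000110 (MSB is 1 ⇒ negative)
Invert: 011111001, add 1 → 011111010 = 250, so the value is -250.
(Equivalently: 262 - 2^9 = 262 - 512 = -250.)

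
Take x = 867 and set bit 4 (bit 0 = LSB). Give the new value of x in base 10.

x = 1101100011
bit 4 is currently 0; set it via x | (1 << 4) = x | 16
→ 1101110011 = 883

883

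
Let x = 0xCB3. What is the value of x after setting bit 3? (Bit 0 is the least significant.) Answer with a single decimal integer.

3259

x = 110010110011
bit 3 is currently 0; set it via x | (1 << 3) = x | 8
→ 110010111011 = 3259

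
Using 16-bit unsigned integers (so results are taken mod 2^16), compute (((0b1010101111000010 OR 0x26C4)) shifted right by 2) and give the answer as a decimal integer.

0b1010101111000010 = 1010101111000010
0x26C4 = 0010011011000100
→ OR → 1010111111000110 = 44998
→ shifted right by 2 → 0010101111110001 = 11249

11249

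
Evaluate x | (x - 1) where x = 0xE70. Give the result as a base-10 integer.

3711

x = 111001110000 = 3696
x - 1 = 111001101111
OR    = 111001111111 = 3711
(x | (x - 1) sets all bits below the lowest set bit.)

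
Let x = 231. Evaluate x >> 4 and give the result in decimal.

14

231 = 11100111
shift right by 4 → 00001110 = 14
(equivalently, floor(231 / 16))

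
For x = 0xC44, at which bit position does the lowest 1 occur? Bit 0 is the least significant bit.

0xC44 = 110001000100
Trailing zeros: 2, so the lowest set bit is bit 2 (value 4).

2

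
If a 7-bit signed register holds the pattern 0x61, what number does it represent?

-31

pattern = 1100001 (MSB is 1 ⇒ negative)
Invert: 0011110, add 1 → 0011111 = 31, so the value is -31.
(Equivalently: 97 - 2^7 = 97 - 128 = -31.)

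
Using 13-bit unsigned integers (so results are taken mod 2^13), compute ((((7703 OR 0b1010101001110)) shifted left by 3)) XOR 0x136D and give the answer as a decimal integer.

7703 = 1111000010111
0b1010101001110 = 1010101001110
→ OR → 1111101011111 = 8031
→ shifted left by 3 (mod 2^13) → 1101011111000 = 6904
0x136D = 1001101101101
→ XOR → 0100110010101 = 2453

2453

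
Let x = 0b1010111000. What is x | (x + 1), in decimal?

697

x = 1010111000 = 696
x + 1 = 1010111001
OR    = 1010111001 = 697
(x | (x + 1) sets the lowest cleared bit.)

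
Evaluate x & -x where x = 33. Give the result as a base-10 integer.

1

x = 100001 = 33
-x (two's complement) = …011111
AND   = 000001 = 1
(x & -x isolates the lowest set bit of x.)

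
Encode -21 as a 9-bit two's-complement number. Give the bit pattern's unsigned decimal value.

491

21 in 9 bits: 000010101
Invert: 111101010
Add 1:  111101011 = 491
(Check: 2^9 - 21 = 512 - 21 = 491.)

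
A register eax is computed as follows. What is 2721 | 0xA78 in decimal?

2809

2721 = 101010100001
0xA78 = 101001111000
 OR → 101011111001 = 2809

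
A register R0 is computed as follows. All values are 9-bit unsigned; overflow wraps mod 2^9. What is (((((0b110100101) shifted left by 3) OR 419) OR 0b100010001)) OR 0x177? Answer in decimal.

511

0b110100101 = 110100101
→ shifted left by 3 (mod 2^9) → 100101000 = 296
419 = 110100011
→ OR → 110101011 = 427
0b100010001 = 100010001
→ OR → 110111011 = 443
0x177 = 101110111
→ OR → 111111111 = 511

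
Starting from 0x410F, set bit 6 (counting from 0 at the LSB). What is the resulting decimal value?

16719

x = 100000100001111
bit 6 is currently 0; set it via x | (1 << 6) = x | 64
→ 100000101001111 = 16719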